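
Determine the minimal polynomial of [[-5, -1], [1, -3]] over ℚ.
The characteristic polynomial factors as (x + 4)^2. The minimal polynomial is ∏(x - λ)^{k_λ} where k_λ is the size of the largest Jordan block at λ.

For λ = -4: rank(A + 4I) = 1, and the largest Jordan block has size 2 (the smallest k with rank((A + 4I)^k) = rank((A + 4I)^(k+1))).

So m_A(x) = (x + 4)^2.

m_A(x) = (x + 4)^2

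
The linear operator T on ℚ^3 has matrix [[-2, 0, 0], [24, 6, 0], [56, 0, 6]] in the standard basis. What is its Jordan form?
J = [[-2, 0, 0], [0, 6, 0], [0, 0, 6]]

The characteristic polynomial is det(xI - A) = (x - 6)^2(x + 2), so the eigenvalues are -2 (algebraic multiplicity 1), 6 (algebraic multiplicity 2).

For λ = -2: algebraic multiplicity 1 gives one 1×1 block.

For λ = 6: rank(A - 6I) = 1. The eigenspace has dimension 3 - 1 = 2, so there are 2 Jordan blocks; the rank sequence gives block sizes [1, 1].

Assembling the blocks gives the Jordan form J above.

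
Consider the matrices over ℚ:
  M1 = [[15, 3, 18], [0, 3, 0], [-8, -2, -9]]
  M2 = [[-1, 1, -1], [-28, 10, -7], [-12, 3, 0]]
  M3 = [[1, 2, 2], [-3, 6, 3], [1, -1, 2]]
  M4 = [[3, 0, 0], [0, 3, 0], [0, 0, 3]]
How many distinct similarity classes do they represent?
2 classes: {M1, M2, M3}, {M4}

Characteristic polynomials: χ_{M1} = (x - 3)^3, χ_{M2} = (x - 3)^3, χ_{M3} = (x - 3)^3, χ_{M4} = (x - 3)^3.

{M1, M2, M3}: invariant factors x - 3, (x - 3)^2.

{M4}: invariant factors x - 3, x - 3, x - 3.

Matrices are similar if and only if their invariant-factor lists agree; the partition into similarity classes is {M1, M2, M3}, {M4}.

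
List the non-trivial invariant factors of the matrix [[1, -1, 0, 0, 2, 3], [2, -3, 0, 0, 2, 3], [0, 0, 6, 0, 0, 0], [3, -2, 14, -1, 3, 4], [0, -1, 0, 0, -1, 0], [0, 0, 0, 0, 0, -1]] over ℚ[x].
(x + 1)^2, (x - 6)(x + 1)^3

The Jordan structure of A has elementary divisors (x + 1)^3, (x + 1)^2, (x - 6). Arranging the block sizes at each eigenvalue in decreasing order and taking row products gives the invariant factors.

Invariant factors (smallest first, each dividing the next): (x + 1)^2, (x - 6)(x + 1)^3.

Check: the last factor (x - 6)(x + 1)^3 is the minimal polynomial, and the product (x - 6)(x + 1)^5 is the characteristic polynomial.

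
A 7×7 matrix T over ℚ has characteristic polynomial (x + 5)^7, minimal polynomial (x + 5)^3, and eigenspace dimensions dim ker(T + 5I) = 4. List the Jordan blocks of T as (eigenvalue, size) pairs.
λ = -5: algebraic multiplicity 7 (exponent in χ_T), largest block size 3 (exponent in m_T), 4 blocks (geometric multiplicity). These force block sizes [3, 2, 1, 1].

Jordan blocks: (-5, 3), (-5, 2), (-5, 1), (-5, 1)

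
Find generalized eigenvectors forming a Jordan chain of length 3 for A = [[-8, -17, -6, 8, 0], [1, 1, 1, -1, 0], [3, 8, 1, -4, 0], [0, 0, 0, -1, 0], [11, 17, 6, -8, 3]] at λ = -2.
v_1 = [[2, 0, -1, 0, -2]]^T, v_2 = [[-6, 1, 3, 0, 6]]^T, v_3 = [[1, 0, -1, 0, -1]]^T

We seek v_1 ∈ ker((A + 2I)^3) \ ker((A + 2I)^2), then set v_{i+1} = (A + 2I) v_i.

One such chain is v_1 = [[2, 0, -1, 0, -2]]^T, v_2 = [[-6, 1, 3, 0, 6]]^T, v_3 = [[1, 0, -1, 0, -1]]^T. Check: (A + 2I) v_3 = [[0, 0, 0, 0, 0]]^T = 0.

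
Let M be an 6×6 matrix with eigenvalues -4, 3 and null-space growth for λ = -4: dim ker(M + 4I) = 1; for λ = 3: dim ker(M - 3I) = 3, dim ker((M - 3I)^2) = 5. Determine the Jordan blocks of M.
Jordan blocks: (-4, 1), (3, 2), (3, 2), (3, 1)

λ = -4: successive nullity increments [1] count blocks of size ≥ k; block sizes are [1].
λ = 3: successive nullity increments [3, 2] count blocks of size ≥ k; block sizes are [2, 2, 1].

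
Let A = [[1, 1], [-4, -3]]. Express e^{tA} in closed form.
A has Jordan form J = [[-1, 1], [0, -1]] with A = PJP^{-1}, so e^{tA} = P e^{tJ} P^{-1}.

For a Jordan block J_k(λ), e^{tJ_k(λ)} = e^{λt} · (I + tN + t^2 N^2/2! + ... + t^{k-1} N^{k-1}/(k-1)!) where N is the nilpotent superdiagonal part.

Assembling the blocks and conjugating back gives the entries of e^{tA} as shown above.

e^{tA} = [[(2*t + 1)*e^{-t}, t*e^{-t}], [-4*t*e^{-t}, (1 - 2*t)*e^{-t}]]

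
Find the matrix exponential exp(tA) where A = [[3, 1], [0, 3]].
A has Jordan form J = [[3, 1], [0, 3]] with A = PJP^{-1}, so e^{tA} = P e^{tJ} P^{-1}.

For a Jordan block J_k(λ), e^{tJ_k(λ)} = e^{λt} · (I + tN + t^2 N^2/2! + ... + t^{k-1} N^{k-1}/(k-1)!) where N is the nilpotent superdiagonal part.

Assembling the blocks and conjugating back gives the entries of e^{tA} as shown above.

e^{tA} = [[e^{3*t}, t*e^{3*t}], [0, e^{3*t}]]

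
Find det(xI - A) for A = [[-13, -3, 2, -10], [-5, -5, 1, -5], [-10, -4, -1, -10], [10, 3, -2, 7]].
χ_A(x) = (x + 3)^4

xI - A = [[x + 13, 3, -2, 10], [5, x + 5, -1, 5], [10, 4, x + 1, 10], [-10, -3, 2, x - 7]].

Expanding det(xI - A) along the first row:
det(xI - A) = + (x + 13)·det([[x + 5, -1, 5], [4, x + 1, 10], [-3, 2, x - 7]]) - (3)·det([[5, -1, 5], [10, x + 1, 10], [-10, 2, x - 7]]) + (-2)·det([[5, x + 5, 5], [10, 4, 10], [-10, -3, x - 7]]) - (10)·det([[5, x + 5, -1], [10, 4, x + 1], [-10, -3, 2]]).

Evaluating gives χ_A(x) = x^4 + 12x^3 + 54x^2 + 108x + 81 = (x + 3)^4.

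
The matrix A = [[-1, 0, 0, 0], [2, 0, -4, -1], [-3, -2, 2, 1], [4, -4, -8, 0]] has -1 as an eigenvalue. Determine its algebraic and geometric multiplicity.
algebraic multiplicity 1, geometric multiplicity 1

The characteristic polynomial is (x - 2)^2(x + 1)(x + 2), so the factor x + 1 appears with exponent 1: the algebraic multiplicity is 1.

rank(A + I) = 3, so the eigenspace has dimension 4 - 3 = 1: the geometric multiplicity is 1.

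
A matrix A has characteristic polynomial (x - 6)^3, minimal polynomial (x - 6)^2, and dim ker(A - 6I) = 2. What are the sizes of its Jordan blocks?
Jordan blocks: (6, 2), (6, 1)

λ = 6: algebraic multiplicity 3 (exponent in χ_A), largest block size 2 (exponent in m_A), 2 blocks (geometric multiplicity). These force block sizes [2, 1].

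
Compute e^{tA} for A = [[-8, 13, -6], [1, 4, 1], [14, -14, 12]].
A has Jordan form J = [[-2, 0, 0], [0, 5, 1], [0, 0, 5]] with A = PJP^{-1}, so e^{tA} = P e^{tJ} P^{-1}.

For a Jordan block J_k(λ), e^{tJ_k(λ)} = e^{λt} · (I + tN + t^2 N^2/2! + ... + t^{k-1} N^{k-1}/(k-1)!) where N is the nilpotent superdiagonal part.

Assembling the blocks and conjugating back gives the entries of e^{tA} as shown above.

e^{tA} = [[((t - 1)*e^{7*t} + 2)*e^{-2*t}, ((2 - t)*e^{7*t} - 2)*e^{-2*t}, ((t - 1)*e^{7*t} + 1)*e^{-2*t}], [t*e^{5*t}, (1 - t)*e^{5*t}, t*e^{5*t}], [(2*e^{7*t} - 2)*e^{-2*t}, 2*(1 - e^{7*t})*e^{-2*t}, (2*e^{7*t} - 1)*e^{-2*t}]]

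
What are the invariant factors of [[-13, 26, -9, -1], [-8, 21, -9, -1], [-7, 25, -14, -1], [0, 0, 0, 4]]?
The Jordan structure of A has elementary divisors (x + 5)^2, (x - 4)^2. Arranging the block sizes at each eigenvalue in decreasing order and taking row products gives the invariant factors.

Invariant factors (smallest first, each dividing the next): (x - 4)^2(x + 5)^2.

Check: the last factor (x - 4)^2(x + 5)^2 is the minimal polynomial, and the product (x - 4)^2(x + 5)^2 is the characteristic polynomial.

(x - 4)^2(x + 5)^2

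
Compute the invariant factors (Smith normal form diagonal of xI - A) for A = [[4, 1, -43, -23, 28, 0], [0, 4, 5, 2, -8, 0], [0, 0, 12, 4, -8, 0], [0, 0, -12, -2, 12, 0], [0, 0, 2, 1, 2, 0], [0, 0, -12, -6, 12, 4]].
The Jordan structure of A has elementary divisors (x - 4)^3, (x - 4)^2, (x - 4). Arranging the block sizes at each eigenvalue in decreasing order and taking row products gives the invariant factors.

Invariant factors (smallest first, each dividing the next): x - 4, (x - 4)^2, (x - 4)^3.

Check: the last factor (x - 4)^3 is the minimal polynomial, and the product (x - 4)^6 is the characteristic polynomial.

x - 4, (x - 4)^2, (x - 4)^3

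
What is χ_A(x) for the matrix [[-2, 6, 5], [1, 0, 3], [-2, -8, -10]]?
χ_A(x) = (x + 4)^3

xI - A = [[x + 2, -6, -5], [-1, x, -3], [2, 8, x + 10]].

Expanding det(xI - A) along the first row:
det(xI - A) = + (x + 2)·det([[x, -3], [8, x + 10]]) - (-6)·det([[-1, -3], [2, x + 10]]) + (-5)·det([[-1, x], [2, 8]]).

Evaluating gives χ_A(x) = x^3 + 12x^2 + 48x + 64 = (x + 4)^3.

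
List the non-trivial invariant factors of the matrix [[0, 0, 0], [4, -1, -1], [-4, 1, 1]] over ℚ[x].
x, x^2

The Jordan structure of A has elementary divisors x^2, x. Arranging the block sizes at each eigenvalue in decreasing order and taking row products gives the invariant factors.

Invariant factors (smallest first, each dividing the next): x, x^2.

Check: the last factor x^2 is the minimal polynomial, and the product x^3 is the characteristic polynomial.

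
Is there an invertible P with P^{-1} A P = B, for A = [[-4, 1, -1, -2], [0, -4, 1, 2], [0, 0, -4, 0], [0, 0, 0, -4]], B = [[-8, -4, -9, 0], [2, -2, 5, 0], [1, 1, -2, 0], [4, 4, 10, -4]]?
Two matrices over a field are similar if and only if they have the same invariant factors.

Both A and B have characteristic polynomial (x + 4)^4 and minimal polynomial (x + 4)^3. Computing further, both have invariant factors x + 4, (x + 4)^3. Hence A and B are similar.

Yes.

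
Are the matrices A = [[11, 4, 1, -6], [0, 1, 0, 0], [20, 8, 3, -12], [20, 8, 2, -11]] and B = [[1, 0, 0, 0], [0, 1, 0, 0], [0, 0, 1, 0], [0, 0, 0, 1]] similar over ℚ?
Both have characteristic polynomial (x - 1)^4, but the minimal polynomial of A is (x - 1)^2 while the minimal polynomial of B is x - 1. The minimal polynomial is a similarity invariant, so A and B are not similar.

No.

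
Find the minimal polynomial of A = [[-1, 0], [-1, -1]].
m_A(x) = (x + 1)^2

The characteristic polynomial factors as (x + 1)^2. The minimal polynomial is ∏(x - λ)^{k_λ} where k_λ is the size of the largest Jordan block at λ.

For λ = -1: rank(A + I) = 1, and the largest Jordan block has size 2 (the smallest k with rank((A + I)^k) = rank((A + I)^(k+1))).

So m_A(x) = (x + 1)^2.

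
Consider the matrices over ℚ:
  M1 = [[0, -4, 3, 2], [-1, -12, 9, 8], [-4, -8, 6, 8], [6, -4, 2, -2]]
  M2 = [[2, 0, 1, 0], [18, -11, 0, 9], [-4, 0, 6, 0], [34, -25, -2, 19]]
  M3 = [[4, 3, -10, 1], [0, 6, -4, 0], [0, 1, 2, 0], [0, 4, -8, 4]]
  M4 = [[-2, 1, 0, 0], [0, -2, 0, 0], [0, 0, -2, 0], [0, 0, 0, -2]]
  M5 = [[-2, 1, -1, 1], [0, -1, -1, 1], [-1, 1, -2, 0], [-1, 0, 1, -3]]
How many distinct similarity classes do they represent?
4 classes: {M1}, {M2, M3}, {M4}, {M5}

Characteristic polynomials: χ_{M1} = (x + 2)^4, χ_{M2} = (x - 4)^4, χ_{M3} = (x - 4)^4, χ_{M4} = (x + 2)^4, χ_{M5} = (x + 2)^4.

{M1}: invariant factors x + 2, (x + 2)^3.

{M2, M3}: invariant factors (x - 4)^2, (x - 4)^2.

{M4}: invariant factors x + 2, x + 2, (x + 2)^2.

{M5}: invariant factors (x + 2)^2, (x + 2)^2.

Matrices are similar if and only if their invariant-factor lists agree; the partition into similarity classes is {M1}, {M2, M3}, {M4}, {M5}.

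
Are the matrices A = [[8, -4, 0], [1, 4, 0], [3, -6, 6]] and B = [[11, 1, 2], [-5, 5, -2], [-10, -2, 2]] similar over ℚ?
Two matrices over a field are similar if and only if they have the same invariant factors.

Both A and B have characteristic polynomial (x - 6)^3 and minimal polynomial (x - 6)^2. Computing further, both have invariant factors x - 6, (x - 6)^2. Hence A and B are similar.

Yes.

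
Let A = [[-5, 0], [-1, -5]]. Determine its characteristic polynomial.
xI - A = [[x + 5, 0], [1, x + 5]].

Expanding det(xI - A) along the first row:
det(xI - A) = + (x + 5)·det([[x + 5]]) - (0)·det([[1]]).

Evaluating gives χ_A(x) = x^2 + 10x + 25 = (x + 5)^2.

χ_A(x) = (x + 5)^2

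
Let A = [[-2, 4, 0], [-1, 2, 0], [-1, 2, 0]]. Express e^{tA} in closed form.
e^{tA} = [[1 - 2*t, 4*t, 0], [-t, 2*t + 1, 0], [-t, 2*t, 1]]

A has Jordan form J = [[0, 1, 0], [0, 0, 0], [0, 0, 0]] with A = PJP^{-1}, so e^{tA} = P e^{tJ} P^{-1}.

For a Jordan block J_k(λ), e^{tJ_k(λ)} = e^{λt} · (I + tN + t^2 N^2/2! + ... + t^{k-1} N^{k-1}/(k-1)!) where N is the nilpotent superdiagonal part.

Assembling the blocks and conjugating back gives the entries of e^{tA} as shown above.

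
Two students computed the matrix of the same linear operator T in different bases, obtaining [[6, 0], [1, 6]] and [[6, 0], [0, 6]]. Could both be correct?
No.

Both have characteristic polynomial (x - 6)^2, but the minimal polynomial of A is (x - 6)^2 while the minimal polynomial of B is x - 6. The minimal polynomial is a similarity invariant, so A and B are not similar.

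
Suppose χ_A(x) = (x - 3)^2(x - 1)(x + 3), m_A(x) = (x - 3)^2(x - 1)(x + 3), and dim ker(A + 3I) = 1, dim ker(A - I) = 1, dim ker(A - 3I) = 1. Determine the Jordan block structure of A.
λ = -3: algebraic multiplicity 1 (exponent in χ_A), largest block size 1 (exponent in m_A), 1 block (geometric multiplicity). This forces block sizes [1].
λ = 1: algebraic multiplicity 1 (exponent in χ_A), largest block size 1 (exponent in m_A), 1 block (geometric multiplicity). This forces block sizes [1].
λ = 3: algebraic multiplicity 2 (exponent in χ_A), largest block size 2 (exponent in m_A), 1 block (geometric multiplicity). This forces block sizes [2].

Jordan blocks: (-3, 1), (1, 1), (3, 2)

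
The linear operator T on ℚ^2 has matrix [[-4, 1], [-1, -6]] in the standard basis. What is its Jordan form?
J = [[-5, 1], [0, -5]]

The characteristic polynomial is det(xI - A) = (x + 5)^2, so the eigenvalues are -5 (algebraic multiplicity 2).

For λ = -5: rank(A + 5I) = 1, rank((A + 5I)^2) = 0. The eigenspace has dimension 2 - 1 = 1, so there is 1 Jordan block; the rank sequence gives block sizes [2].

Assembling the blocks gives the Jordan form J above.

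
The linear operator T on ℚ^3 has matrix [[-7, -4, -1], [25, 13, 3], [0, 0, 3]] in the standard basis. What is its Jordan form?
J = [[3, 1, 0], [0, 3, 1], [0, 0, 3]]

The characteristic polynomial is det(xI - A) = (x - 3)^3, so the eigenvalues are 3 (algebraic multiplicity 3).

For λ = 3: rank(A - 3I) = 2, rank((A - 3I)^2) = 1, rank((A - 3I)^3) = 0. The eigenspace has dimension 3 - 2 = 1, so there is 1 Jordan block; the rank sequence gives block sizes [3].

Assembling the blocks gives the Jordan form J above.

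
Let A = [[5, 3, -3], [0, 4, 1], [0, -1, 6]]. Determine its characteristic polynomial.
χ_A(x) = (x - 5)^3

xI - A = [[x - 5, -3, 3], [0, x - 4, -1], [0, 1, x - 6]].

Expanding det(xI - A) along the first row:
det(xI - A) = + (x - 5)·det([[x - 4, -1], [1, x - 6]]) - (-3)·det([[0, -1], [0, x - 6]]) + (3)·det([[0, x - 4], [0, 1]]).

Evaluating gives χ_A(x) = x^3 - 15x^2 + 75x - 125 = (x - 5)^3.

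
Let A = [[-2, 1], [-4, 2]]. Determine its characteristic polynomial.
xI - A = [[x + 2, -1], [4, x - 2]].

Expanding det(xI - A) along the first row:
det(xI - A) = + (x + 2)·det([[x - 2]]) - (-1)·det([[4]]).

Evaluating gives χ_A(x) = x^2.

χ_A(x) = x^2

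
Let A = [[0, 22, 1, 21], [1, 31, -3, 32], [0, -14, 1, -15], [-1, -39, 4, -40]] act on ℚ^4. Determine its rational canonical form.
R = [[0, 0, 0, 36], [1, 0, 0, 9], [0, 1, 0, -16], [0, 0, 1, -8]]

The invariant factors of A (the non-unit diagonal entries of the Smith normal form of xI - A over ℚ[x]) are (x + 3)(x + 4)(x^2 + x - 3), each dividing the next. The characteristic polynomial is their product, (x + 3)(x + 4)(x^2 + x - 3).

The rational canonical form is the block-diagonal matrix of companion matrices C(f_i):
R = [[0, 0, 0, 36], [1, 0, 0, 9], [0, 1, 0, -16], [0, 0, 1, -8]].

Note the characteristic polynomial does not split into linear factors over ℚ, so A has no Jordan form over ℚ; the rational canonical form exists over any field.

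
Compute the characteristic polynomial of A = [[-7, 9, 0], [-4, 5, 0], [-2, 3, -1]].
χ_A(x) = (x + 1)^3

xI - A = [[x + 7, -9, 0], [4, x - 5, 0], [2, -3, x + 1]].

Expanding det(xI - A) along the first row:
det(xI - A) = + (x + 7)·det([[x - 5, 0], [-3, x + 1]]) - (-9)·det([[4, 0], [2, x + 1]]) + (0)·det([[4, x - 5], [2, -3]]).

Evaluating gives χ_A(x) = x^3 + 3x^2 + 3x + 1 = (x + 1)^3.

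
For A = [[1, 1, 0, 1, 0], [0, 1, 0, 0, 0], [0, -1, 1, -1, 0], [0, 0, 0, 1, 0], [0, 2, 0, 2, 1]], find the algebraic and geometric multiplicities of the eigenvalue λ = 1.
algebraic multiplicity 5, geometric multiplicity 4

The characteristic polynomial is (x - 1)^5, so the factor x - 1 appears with exponent 5: the algebraic multiplicity is 5.

rank(A - I) = 1, so the eigenspace has dimension 5 - 1 = 4: the geometric multiplicity is 4.

Since 4 < 5, A is not diagonalizable.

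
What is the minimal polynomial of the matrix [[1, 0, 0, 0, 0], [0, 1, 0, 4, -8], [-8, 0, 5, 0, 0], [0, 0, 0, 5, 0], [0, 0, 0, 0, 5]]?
m_A(x) = (x - 5)(x - 1)

The characteristic polynomial factors as (x - 5)^3(x - 1)^2. The minimal polynomial is ∏(x - λ)^{k_λ} where k_λ is the size of the largest Jordan block at λ.

For λ = 1: rank(A - I) = 3, and the largest Jordan block has size 1 (the smallest k with rank((A - I)^k) = rank((A - I)^(k+1))).
For λ = 5: rank(A - 5I) = 2, and the largest Jordan block has size 1 (the smallest k with rank((A - 5I)^k) = rank((A - 5I)^(k+1))).

So m_A(x) = (x - 5)(x - 1).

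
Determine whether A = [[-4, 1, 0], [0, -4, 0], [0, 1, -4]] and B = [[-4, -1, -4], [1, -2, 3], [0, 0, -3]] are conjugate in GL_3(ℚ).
trace(A) = -12 but trace(B) = -9. The trace is a similarity invariant, so A and B are not similar.

No.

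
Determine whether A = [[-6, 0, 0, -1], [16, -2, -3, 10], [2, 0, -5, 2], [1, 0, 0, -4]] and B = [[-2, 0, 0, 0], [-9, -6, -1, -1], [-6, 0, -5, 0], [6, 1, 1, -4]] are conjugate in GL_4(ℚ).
Yes.

Two matrices over a field are similar if and only if they have the same invariant factors.

Both A and B have characteristic polynomial (x + 2)(x + 5)^3 and minimal polynomial (x + 2)(x + 5)^2. Computing further, both have invariant factors x + 5, (x + 2)(x + 5)^2. Hence A and B are similar.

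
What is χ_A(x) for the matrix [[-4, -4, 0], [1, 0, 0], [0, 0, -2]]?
xI - A = [[x + 4, 4, 0], [-1, x, 0], [0, 0, x + 2]].

Expanding det(xI - A) along the first row:
det(xI - A) = + (x + 4)·det([[x, 0], [0, x + 2]]) - (4)·det([[-1, 0], [0, x + 2]]) + (0)·det([[-1, x], [0, 0]]).

Evaluating gives χ_A(x) = x^3 + 6x^2 + 12x + 8 = (x + 2)^3.

χ_A(x) = (x + 2)^3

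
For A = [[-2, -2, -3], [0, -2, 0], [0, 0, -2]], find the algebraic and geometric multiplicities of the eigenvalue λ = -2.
The characteristic polynomial is (x + 2)^3, so the factor x + 2 appears with exponent 3: the algebraic multiplicity is 3.

rank(A + 2I) = 1, so the eigenspace has dimension 3 - 1 = 2: the geometric multiplicity is 2.

Since 2 < 3, A is not diagonalizable.

algebraic multiplicity 3, geometric multiplicity 2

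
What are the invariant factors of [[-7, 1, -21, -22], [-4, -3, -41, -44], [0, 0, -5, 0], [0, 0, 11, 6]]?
The Jordan structure of A has elementary divisors (x + 5)^3, (x - 6). Arranging the block sizes at each eigenvalue in decreasing order and taking row products gives the invariant factors.

Invariant factors (smallest first, each dividing the next): (x - 6)(x + 5)^3.

Check: the last factor (x - 6)(x + 5)^3 is the minimal polynomial, and the product (x - 6)(x + 5)^3 is the characteristic polynomial.

(x - 6)(x + 5)^3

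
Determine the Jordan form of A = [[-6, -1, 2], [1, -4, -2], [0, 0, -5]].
The characteristic polynomial is det(xI - A) = (x + 5)^3, so the eigenvalues are -5 (algebraic multiplicity 3).

For λ = -5: rank(A + 5I) = 1, rank((A + 5I)^2) = 0. The eigenspace has dimension 3 - 1 = 2, so there are 2 Jordan blocks; the rank sequence gives block sizes [2, 1].

Assembling the blocks gives the Jordan form J above.

J = [[-5, 1, 0], [0, -5, 0], [0, 0, -5]]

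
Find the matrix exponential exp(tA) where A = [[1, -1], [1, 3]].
e^{tA} = [[(1 - t)*e^{2*t}, -t*e^{2*t}], [t*e^{2*t}, (t + 1)*e^{2*t}]]

A has Jordan form J = [[2, 1], [0, 2]] with A = PJP^{-1}, so e^{tA} = P e^{tJ} P^{-1}.

For a Jordan block J_k(λ), e^{tJ_k(λ)} = e^{λt} · (I + tN + t^2 N^2/2! + ... + t^{k-1} N^{k-1}/(k-1)!) where N is the nilpotent superdiagonal part.

Assembling the blocks and conjugating back gives the entries of e^{tA} as shown above.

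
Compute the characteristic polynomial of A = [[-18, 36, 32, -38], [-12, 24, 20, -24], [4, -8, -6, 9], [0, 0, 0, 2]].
χ_A(x) = x(x - 2)^2(x + 2)

xI - A = [[x + 18, -36, -32, 38], [12, x - 24, -20, 24], [-4, 8, x + 6, -9], [0, 0, 0, x - 2]].

Expanding det(xI - A) along the first row:
det(xI - A) = + (x + 18)·det([[x - 24, -20, 24], [8, x + 6, -9], [0, 0, x - 2]]) - (-36)·det([[12, -20, 24], [-4, x + 6, -9], [0, 0, x - 2]]) + (-32)·det([[12, x - 24, 24], [-4, 8, -9], [0, 0, x - 2]]) - (38)·det([[12, x - 24, -20], [-4, 8, x + 6], [0, 0, 0]]).

Evaluating gives χ_A(x) = x^4 - 2x^3 - 4x^2 + 8x = x(x - 2)^2(x + 2).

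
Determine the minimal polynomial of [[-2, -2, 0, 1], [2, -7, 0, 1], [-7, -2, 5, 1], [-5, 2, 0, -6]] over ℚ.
The characteristic polynomial factors as (x - 5)(x + 5)^3. The minimal polynomial is ∏(x - λ)^{k_λ} where k_λ is the size of the largest Jordan block at λ.

For λ = -5: rank(A + 5I) = 3, and the largest Jordan block has size 3 (the smallest k with rank((A + 5I)^k) = rank((A + 5I)^(k+1))).
For λ = 5: rank(A - 5I) = 3, and the largest Jordan block has size 1 (the smallest k with rank((A - 5I)^k) = rank((A - 5I)^(k+1))).

So m_A(x) = (x - 5)(x + 5)^3.

m_A(x) = (x - 5)(x + 5)^3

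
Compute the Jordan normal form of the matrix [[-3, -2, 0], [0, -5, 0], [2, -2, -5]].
The characteristic polynomial is det(xI - A) = (x + 3)(x + 5)^2, so the eigenvalues are -5 (algebraic multiplicity 2), -3 (algebraic multiplicity 1).

For λ = -5: rank(A + 5I) = 1. The eigenspace has dimension 3 - 1 = 2, so there are 2 Jordan blocks; the rank sequence gives block sizes [1, 1].

For λ = -3: algebraic multiplicity 1 gives one 1×1 block.

Assembling the blocks gives the Jordan form J above.

J = [[-5, 0, 0], [0, -5, 0], [0, 0, -3]]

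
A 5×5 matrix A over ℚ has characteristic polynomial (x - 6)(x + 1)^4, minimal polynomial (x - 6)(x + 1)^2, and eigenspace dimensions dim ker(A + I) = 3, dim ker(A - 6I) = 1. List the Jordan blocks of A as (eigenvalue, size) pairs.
λ = -1: algebraic multiplicity 4 (exponent in χ_A), largest block size 2 (exponent in m_A), 3 blocks (geometric multiplicity). These force block sizes [2, 1, 1].
λ = 6: algebraic multiplicity 1 (exponent in χ_A), largest block size 1 (exponent in m_A), 1 block (geometric multiplicity). This forces block sizes [1].

Jordan blocks: (-1, 2), (-1, 1), (-1, 1), (6, 1)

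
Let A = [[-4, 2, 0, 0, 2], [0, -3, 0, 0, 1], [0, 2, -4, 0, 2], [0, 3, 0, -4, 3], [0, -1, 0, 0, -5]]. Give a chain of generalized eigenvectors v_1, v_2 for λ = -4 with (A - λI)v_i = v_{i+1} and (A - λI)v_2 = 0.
v_1 = [[0, 1, 2, 2, 0]]^T, v_2 = [[2, 1, 2, 3, -1]]^T

We seek v_1 ∈ ker((A + 4I)^2) \ ker(A + 4I), then set v_{i+1} = (A + 4I) v_i.

One such chain is v_1 = [[0, 1, 2, 2, 0]]^T, v_2 = [[2, 1, 2, 3, -1]]^T. Check: (A + 4I) v_2 = [[0, 0, 0, 0, 0]]^T = 0.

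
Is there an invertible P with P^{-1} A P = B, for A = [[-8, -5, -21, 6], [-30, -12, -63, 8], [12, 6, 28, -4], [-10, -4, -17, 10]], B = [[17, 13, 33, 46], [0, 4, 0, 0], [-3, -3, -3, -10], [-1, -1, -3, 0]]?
No.

Both have characteristic polynomial (x - 6)(x - 4)^3, but the minimal polynomial of A is (x - 6)(x - 4)^3 while the minimal polynomial of B is (x - 6)(x - 4)^2. The minimal polynomial is a similarity invariant, so A and B are not similar.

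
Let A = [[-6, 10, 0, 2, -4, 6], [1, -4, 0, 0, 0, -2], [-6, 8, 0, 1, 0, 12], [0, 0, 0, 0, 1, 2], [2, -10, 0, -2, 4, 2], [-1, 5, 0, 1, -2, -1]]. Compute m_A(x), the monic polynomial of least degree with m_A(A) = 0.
The characteristic polynomial factors as x^3(x - 1)(x + 4)^2. The minimal polynomial is ∏(x - λ)^{k_λ} where k_λ is the size of the largest Jordan block at λ.

For λ = -4: rank(A + 4I) = 5, and the largest Jordan block has size 2 (the smallest k with rank((A + 4I)^k) = rank((A + 4I)^(k+1))).
For λ = 0: rank(A) = 5, and the largest Jordan block has size 3 (the smallest k with rank(A^k) = rank(A^(k+1))).
For λ = 1: rank(A - I) = 5, and the largest Jordan block has size 1 (the smallest k with rank((A - I)^k) = rank((A - I)^(k+1))).

So m_A(x) = x^3(x - 1)(x + 4)^2.

m_A(x) = x^3(x - 1)(x + 4)^2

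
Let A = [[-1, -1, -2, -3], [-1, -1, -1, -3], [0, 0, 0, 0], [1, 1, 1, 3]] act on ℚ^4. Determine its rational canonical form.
The invariant factors of A (the non-unit diagonal entries of the Smith normal form of xI - A over ℚ[x]) are x, x^2(x - 1), each dividing the next. The characteristic polynomial is their product, x^3(x - 1).

The rational canonical form is the block-diagonal matrix of companion matrices C(f_i):
R = [[0, 0, 0, 0], [0, 0, 0, 0], [0, 1, 0, 0], [0, 0, 1, 1]].

R = [[0, 0, 0, 0], [0, 0, 0, 0], [0, 1, 0, 0], [0, 0, 1, 1]]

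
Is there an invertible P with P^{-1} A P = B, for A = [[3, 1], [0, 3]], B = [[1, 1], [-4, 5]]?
Two matrices over a field are similar if and only if they have the same invariant factors.

Both A and B have characteristic polynomial (x - 3)^2 and minimal polynomial (x - 3)^2. Computing further, both have invariant factors (x - 3)^2. Hence A and B are similar.

Yes.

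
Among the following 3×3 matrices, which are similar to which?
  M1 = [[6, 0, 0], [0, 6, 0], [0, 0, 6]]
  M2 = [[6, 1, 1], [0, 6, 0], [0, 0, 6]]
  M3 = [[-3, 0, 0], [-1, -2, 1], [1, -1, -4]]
3 classes: {M1}, {M2}, {M3}

Characteristic polynomials: χ_{M1} = (x - 6)^3, χ_{M2} = (x - 6)^3, χ_{M3} = (x + 3)^3.

{M1}: invariant factors x - 6, x - 6, x - 6.

{M2}: invariant factors x - 6, (x - 6)^2.

{M3}: invariant factors x + 3, (x + 3)^2.

Matrices are similar if and only if their invariant-factor lists agree; the partition into similarity classes is {M1}, {M2}, {M3}.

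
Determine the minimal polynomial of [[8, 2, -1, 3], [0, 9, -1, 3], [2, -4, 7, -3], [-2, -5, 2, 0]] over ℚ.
The characteristic polynomial factors as (x - 6)^4. The minimal polynomial is ∏(x - λ)^{k_λ} where k_λ is the size of the largest Jordan block at λ.

For λ = 6: rank(A - 6I) = 2, and the largest Jordan block has size 3 (the smallest k with rank((A - 6I)^k) = rank((A - 6I)^(k+1))).

So m_A(x) = (x - 6)^3.

m_A(x) = (x - 6)^3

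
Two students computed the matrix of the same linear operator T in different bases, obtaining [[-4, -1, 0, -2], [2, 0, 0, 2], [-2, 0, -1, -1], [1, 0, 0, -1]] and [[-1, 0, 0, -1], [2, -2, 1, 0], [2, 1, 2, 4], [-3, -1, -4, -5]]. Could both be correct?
Two matrices over a field are similar if and only if they have the same invariant factors.

Both A and B have characteristic polynomial (x + 1)^2(x + 2)^2 and minimal polynomial (x + 1)^2(x + 2)^2. Computing further, both have invariant factors (x + 1)^2(x + 2)^2. Hence A and B are similar.

Yes.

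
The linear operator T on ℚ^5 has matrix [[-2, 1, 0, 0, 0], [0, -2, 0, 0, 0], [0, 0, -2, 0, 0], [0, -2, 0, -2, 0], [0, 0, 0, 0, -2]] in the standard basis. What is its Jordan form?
J = [[-2, 1, 0, 0, 0], [0, -2, 0, 0, 0], [0, 0, -2, 0, 0], [0, 0, 0, -2, 0], [0, 0, 0, 0, -2]]

The characteristic polynomial is det(xI - A) = (x + 2)^5, so the eigenvalues are -2 (algebraic multiplicity 5).

For λ = -2: rank(A + 2I) = 1, rank((A + 2I)^2) = 0. The eigenspace has dimension 5 - 1 = 4, so there are 4 Jordan blocks; the rank sequence gives block sizes [2, 1, 1, 1].

Assembling the blocks gives the Jordan form J above.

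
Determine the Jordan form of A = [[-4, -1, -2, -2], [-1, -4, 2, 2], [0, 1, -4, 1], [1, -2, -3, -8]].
J = [[-5, 1, 0, 0], [0, -5, 0, 0], [0, 0, -5, 1], [0, 0, 0, -5]]

The characteristic polynomial is det(xI - A) = (x + 5)^4, so the eigenvalues are -5 (algebraic multiplicity 4).

For λ = -5: rank(A + 5I) = 2, rank((A + 5I)^2) = 0. The eigenspace has dimension 4 - 2 = 2, so there are 2 Jordan blocks; the rank sequence gives block sizes [2, 2].

Assembling the blocks gives the Jordan form J above.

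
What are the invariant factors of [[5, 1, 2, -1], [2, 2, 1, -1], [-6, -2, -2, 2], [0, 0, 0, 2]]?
x - 2, (x - 2)^2(x - 1)

The Jordan structure of A has elementary divisors (x - 1), (x - 2)^2, (x - 2). Arranging the block sizes at each eigenvalue in decreasing order and taking row products gives the invariant factors.

Invariant factors (smallest first, each dividing the next): x - 2, (x - 2)^2(x - 1).

Check: the last factor (x - 2)^2(x - 1) is the minimal polynomial, and the product (x - 2)^3(x - 1) is the characteristic polynomial.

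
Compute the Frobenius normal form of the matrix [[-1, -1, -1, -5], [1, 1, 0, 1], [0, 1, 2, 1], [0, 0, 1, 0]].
The invariant factors of A (the non-unit diagonal entries of the Smith normal form of xI - A over ℚ[x]) are (x - 2)(x^3 - x - 2), each dividing the next. The characteristic polynomial is their product, (x - 2)(x^3 - x - 2).

The rational canonical form is the block-diagonal matrix of companion matrices C(f_i):
R = [[0, 0, 0, -4], [1, 0, 0, 0], [0, 1, 0, 1], [0, 0, 1, 2]].

Note the characteristic polynomial does not split into linear factors over ℚ, so A has no Jordan form over ℚ; the rational canonical form exists over any field.

R = [[0, 0, 0, -4], [1, 0, 0, 0], [0, 1, 0, 1], [0, 0, 1, 2]]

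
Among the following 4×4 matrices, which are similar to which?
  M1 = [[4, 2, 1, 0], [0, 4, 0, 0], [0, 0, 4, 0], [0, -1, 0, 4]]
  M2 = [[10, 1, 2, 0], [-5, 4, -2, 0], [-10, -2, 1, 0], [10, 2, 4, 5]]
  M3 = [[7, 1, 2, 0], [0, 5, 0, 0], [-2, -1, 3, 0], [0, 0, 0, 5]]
2 classes: {M1}, {M2, M3}

Characteristic polynomials: χ_{M1} = (x - 4)^4, χ_{M2} = (x - 5)^4, χ_{M3} = (x - 5)^4.

{M1}: invariant factors (x - 4)^2, (x - 4)^2.

{M2, M3}: invariant factors x - 5, x - 5, (x - 5)^2.

Matrices are similar if and only if their invariant-factor lists agree; the partition into similarity classes is {M1}, {M2, M3}.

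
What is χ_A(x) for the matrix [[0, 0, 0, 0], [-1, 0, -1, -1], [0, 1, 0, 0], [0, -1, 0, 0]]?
χ_A(x) = x^4

xI - A = [[x, 0, 0, 0], [1, x, 1, 1], [0, -1, x, 0], [0, 1, 0, x]].

Expanding det(xI - A) along the first row:
det(xI - A) = + (x)·det([[x, 1, 1], [-1, x, 0], [1, 0, x]]) - (0)·det([[1, 1, 1], [0, x, 0], [0, 0, x]]) + (0)·det([[1, x, 1], [0, -1, 0], [0, 1, x]]) - (0)·det([[1, x, 1], [0, -1, x], [0, 1, 0]]).

Evaluating gives χ_A(x) = x^4.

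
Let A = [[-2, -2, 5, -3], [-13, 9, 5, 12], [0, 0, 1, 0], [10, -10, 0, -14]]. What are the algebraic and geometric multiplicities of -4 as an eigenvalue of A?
algebraic multiplicity 2, geometric multiplicity 1

The characteristic polynomial is (x - 1)^2(x + 4)^2, so the factor x + 4 appears with exponent 2: the algebraic multiplicity is 2.

rank(A + 4I) = 3, so the eigenspace has dimension 4 - 3 = 1: the geometric multiplicity is 1.

Since 1 < 2, A is not diagonalizable.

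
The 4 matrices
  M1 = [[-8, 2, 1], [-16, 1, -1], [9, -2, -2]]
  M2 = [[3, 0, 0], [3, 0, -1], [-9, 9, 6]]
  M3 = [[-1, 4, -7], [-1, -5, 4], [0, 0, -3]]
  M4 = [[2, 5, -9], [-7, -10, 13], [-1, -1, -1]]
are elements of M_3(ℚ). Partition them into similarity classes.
Characteristic polynomials: χ_{M1} = (x + 3)^3, χ_{M2} = (x - 3)^3, χ_{M3} = (x + 3)^3, χ_{M4} = (x + 3)^3.

{M1, M3, M4}: invariant factors (x + 3)^3.

{M2}: invariant factors x - 3, (x - 3)^2.

Matrices are similar if and only if their invariant-factor lists agree; the partition into similarity classes is {M1, M3, M4}, {M2}.

2 classes: {M1, M3, M4}, {M2}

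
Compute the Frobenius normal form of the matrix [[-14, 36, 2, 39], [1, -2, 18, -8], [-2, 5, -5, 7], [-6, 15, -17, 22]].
The invariant factors of A (the non-unit diagonal entries of the Smith normal form of xI - A over ℚ[x]) are (x - 1)(x^3 - 3x - 4), each dividing the next. The characteristic polynomial is their product, (x - 1)(x^3 - 3x - 4).

The rational canonical form is the block-diagonal matrix of companion matrices C(f_i):
R = [[0, 0, 0, -4], [1, 0, 0, 1], [0, 1, 0, 3], [0, 0, 1, 1]].

Note the characteristic polynomial does not split into linear factors over ℚ, so A has no Jordan form over ℚ; the rational canonical form exists over any field.

R = [[0, 0, 0, -4], [1, 0, 0, 1], [0, 1, 0, 3], [0, 0, 1, 1]]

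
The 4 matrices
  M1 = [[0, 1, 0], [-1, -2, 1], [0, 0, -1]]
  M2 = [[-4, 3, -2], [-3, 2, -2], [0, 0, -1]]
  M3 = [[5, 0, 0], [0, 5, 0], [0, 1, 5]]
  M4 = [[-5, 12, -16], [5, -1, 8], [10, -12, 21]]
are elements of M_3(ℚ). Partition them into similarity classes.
3 classes: {M1}, {M2}, {M3, M4}

Characteristic polynomials: χ_{M1} = (x + 1)^3, χ_{M2} = (x + 1)^3, χ_{M3} = (x - 5)^3, χ_{M4} = (x - 5)^3.

{M1}: invariant factors (x + 1)^3.

{M2}: invariant factors x + 1, (x + 1)^2.

{M3, M4}: invariant factors x - 5, (x - 5)^2.

Matrices are similar if and only if their invariant-factor lists agree; the partition into similarity classes is {M1}, {M2}, {M3, M4}.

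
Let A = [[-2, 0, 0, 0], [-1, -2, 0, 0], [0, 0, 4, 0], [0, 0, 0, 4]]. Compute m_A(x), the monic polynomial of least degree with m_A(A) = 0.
m_A(x) = (x - 4)(x + 2)^2

The characteristic polynomial factors as (x - 4)^2(x + 2)^2. The minimal polynomial is ∏(x - λ)^{k_λ} where k_λ is the size of the largest Jordan block at λ.

For λ = -2: rank(A + 2I) = 3, and the largest Jordan block has size 2 (the smallest k with rank((A + 2I)^k) = rank((A + 2I)^(k+1))).
For λ = 4: rank(A - 4I) = 2, and the largest Jordan block has size 1 (the smallest k with rank((A - 4I)^k) = rank((A - 4I)^(k+1))).

So m_A(x) = (x - 4)(x + 2)^2.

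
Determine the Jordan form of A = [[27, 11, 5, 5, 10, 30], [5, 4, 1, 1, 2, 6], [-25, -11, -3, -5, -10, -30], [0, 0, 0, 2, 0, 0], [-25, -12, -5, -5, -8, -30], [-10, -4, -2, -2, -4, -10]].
The characteristic polynomial is det(xI - A) = (x - 2)^6, so the eigenvalues are 2 (algebraic multiplicity 6).

For λ = 2: rank(A - 2I) = 2, rank((A - 2I)^2) = 1, rank((A - 2I)^3) = 0. The eigenspace has dimension 6 - 2 = 4, so there are 4 Jordan blocks; the rank sequence gives block sizes [3, 1, 1, 1].

Assembling the blocks gives the Jordan form J above.

J = [[2, 1, 0, 0, 0, 0], [0, 2, 1, 0, 0, 0], [0, 0, 2, 0, 0, 0], [0, 0, 0, 2, 0, 0], [0, 0, 0, 0, 2, 0], [0, 0, 0, 0, 0, 2]]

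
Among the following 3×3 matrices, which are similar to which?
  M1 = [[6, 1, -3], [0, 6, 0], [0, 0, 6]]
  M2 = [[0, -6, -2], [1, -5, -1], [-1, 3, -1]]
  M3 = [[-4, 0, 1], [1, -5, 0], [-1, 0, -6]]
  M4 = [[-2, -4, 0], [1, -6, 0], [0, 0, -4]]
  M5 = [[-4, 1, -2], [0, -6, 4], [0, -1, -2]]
4 classes: {M1}, {M2}, {M3}, {M4, M5}

Characteristic polynomials: χ_{M1} = (x - 6)^3, χ_{M2} = (x + 2)^3, χ_{M3} = (x + 5)^3, χ_{M4} = (x + 4)^3, χ_{M5} = (x + 4)^3.

{M1}: invariant factors x - 6, (x - 6)^2.

{M2}: invariant factors x + 2, (x + 2)^2.

{M3}: invariant factors (x + 5)^3.

{M4, M5}: invariant factors x + 4, (x + 4)^2.

Matrices are similar if and only if their invariant-factor lists agree; the partition into similarity classes is {M1}, {M2}, {M3}, {M4, M5}.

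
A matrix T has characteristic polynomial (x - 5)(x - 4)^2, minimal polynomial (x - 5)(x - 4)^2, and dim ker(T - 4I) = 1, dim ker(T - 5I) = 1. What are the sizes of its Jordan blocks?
λ = 4: algebraic multiplicity 2 (exponent in χ_T), largest block size 2 (exponent in m_T), 1 block (geometric multiplicity). This forces block sizes [2].
λ = 5: algebraic multiplicity 1 (exponent in χ_T), largest block size 1 (exponent in m_T), 1 block (geometric multiplicity). This forces block sizes [1].

Jordan blocks: (4, 2), (5, 1)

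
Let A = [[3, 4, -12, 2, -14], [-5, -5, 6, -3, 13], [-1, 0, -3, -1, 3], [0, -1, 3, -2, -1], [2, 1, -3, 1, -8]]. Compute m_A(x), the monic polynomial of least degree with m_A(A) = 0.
The characteristic polynomial factors as (x + 3)^5. The minimal polynomial is ∏(x - λ)^{k_λ} where k_λ is the size of the largest Jordan block at λ.

For λ = -3: rank(A + 3I) = 2, and the largest Jordan block has size 2 (the smallest k with rank((A + 3I)^k) = rank((A + 3I)^(k+1))).

So m_A(x) = (x + 3)^2.

m_A(x) = (x + 3)^2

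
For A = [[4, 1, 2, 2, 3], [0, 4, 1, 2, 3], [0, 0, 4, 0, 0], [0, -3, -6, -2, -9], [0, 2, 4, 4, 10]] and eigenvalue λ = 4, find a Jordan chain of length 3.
v_1 = [[0, 0, 1, 0, 0]]^T, v_2 = [[2, 1, 0, -6, 4]]^T, v_3 = [[1, 0, 0, -3, 2]]^T

We seek v_1 ∈ ker((A - 4I)^3) \ ker((A - 4I)^2), then set v_{i+1} = (A - 4I) v_i.

One such chain is v_1 = [[0, 0, 1, 0, 0]]^T, v_2 = [[2, 1, 0, -6, 4]]^T, v_3 = [[1, 0, 0, -3, 2]]^T. Check: (A - 4I) v_3 = [[0, 0, 0, 0, 0]]^T = 0.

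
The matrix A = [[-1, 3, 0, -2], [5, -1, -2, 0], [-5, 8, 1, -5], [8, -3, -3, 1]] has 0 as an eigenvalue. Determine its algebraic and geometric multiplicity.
algebraic multiplicity 4, geometric multiplicity 2

The characteristic polynomial is x^4, so the factor x appears with exponent 4: the algebraic multiplicity is 4.

rank(A) = 2, so the eigenspace has dimension 4 - 2 = 2: the geometric multiplicity is 2.

Since 2 < 4, A is not diagonalizable.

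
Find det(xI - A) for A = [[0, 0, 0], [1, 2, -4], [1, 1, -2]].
xI - A = [[x, 0, 0], [-1, x - 2, 4], [-1, -1, x + 2]].

Expanding det(xI - A) along the first row:
det(xI - A) = + (x)·det([[x - 2, 4], [-1, x + 2]]) - (0)·det([[-1, 4], [-1, x + 2]]) + (0)·det([[-1, x - 2], [-1, -1]]).

Evaluating gives χ_A(x) = x^3.

χ_A(x) = x^3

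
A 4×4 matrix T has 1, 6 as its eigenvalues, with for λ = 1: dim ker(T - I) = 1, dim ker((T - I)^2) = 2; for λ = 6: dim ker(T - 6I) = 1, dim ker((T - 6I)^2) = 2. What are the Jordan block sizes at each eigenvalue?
Jordan blocks: (1, 2), (6, 2)

λ = 1: successive nullity increments [1, 1] count blocks of size ≥ k; block sizes are [2].
λ = 6: successive nullity increments [1, 1] count blocks of size ≥ k; block sizes are [2].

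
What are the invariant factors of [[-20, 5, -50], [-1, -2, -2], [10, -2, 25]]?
(x - 5)(x + 1)^2

The Jordan structure of A has elementary divisors (x + 1)^2, (x - 5). Arranging the block sizes at each eigenvalue in decreasing order and taking row products gives the invariant factors.

Invariant factors (smallest first, each dividing the next): (x - 5)(x + 1)^2.

Check: the last factor (x - 5)(x + 1)^2 is the minimal polynomial, and the product (x - 5)(x + 1)^2 is the characteristic polynomial.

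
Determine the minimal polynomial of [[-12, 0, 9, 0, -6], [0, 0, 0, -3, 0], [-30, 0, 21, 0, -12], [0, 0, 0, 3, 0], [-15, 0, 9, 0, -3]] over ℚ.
The characteristic polynomial factors as x^2(x - 3)^3. The minimal polynomial is ∏(x - λ)^{k_λ} where k_λ is the size of the largest Jordan block at λ.

For λ = 0: rank(A) = 3, and the largest Jordan block has size 1 (the smallest k with rank(A^k) = rank(A^(k+1))).
For λ = 3: rank(A - 3I) = 2, and the largest Jordan block has size 1 (the smallest k with rank((A - 3I)^k) = rank((A - 3I)^(k+1))).

So m_A(x) = x(x - 3).

m_A(x) = x(x - 3)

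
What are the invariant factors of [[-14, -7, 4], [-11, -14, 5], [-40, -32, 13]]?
The Jordan structure of A has elementary divisors (x + 5)^3. Arranging the block sizes at each eigenvalue in decreasing order and taking row products gives the invariant factors.

Invariant factors (smallest first, each dividing the next): (x + 5)^3.

Check: the last factor (x + 5)^3 is the minimal polynomial, and the product (x + 5)^3 is the characteristic polynomial.

(x + 5)^3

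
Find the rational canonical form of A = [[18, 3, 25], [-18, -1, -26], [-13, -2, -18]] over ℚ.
R = [[0, 0, 5], [1, 0, -3], [0, 1, -1]]

The invariant factors of A (the non-unit diagonal entries of the Smith normal form of xI - A over ℚ[x]) are (x - 1)(x^2 + 2x + 5), each dividing the next. The characteristic polynomial is their product, (x - 1)(x^2 + 2x + 5).

The rational canonical form is the block-diagonal matrix of companion matrices C(f_i):
R = [[0, 0, 5], [1, 0, -3], [0, 1, -1]].

Note the characteristic polynomial does not split into linear factors over ℚ, so A has no Jordan form over ℚ; the rational canonical form exists over any field.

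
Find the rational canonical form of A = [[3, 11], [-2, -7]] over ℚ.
R = [[0, -1], [1, -4]]

The invariant factors of A (the non-unit diagonal entries of the Smith normal form of xI - A over ℚ[x]) are x^2 + 4x + 1, each dividing the next. The characteristic polynomial is their product, x^2 + 4x + 1.

The rational canonical form is the block-diagonal matrix of companion matrices C(f_i):
R = [[0, -1], [1, -4]].

Note the characteristic polynomial does not split into linear factors over ℚ, so A has no Jordan form over ℚ; the rational canonical form exists over any field.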